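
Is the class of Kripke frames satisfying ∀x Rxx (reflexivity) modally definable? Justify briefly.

The condition is reflexivity. A defining modal formula is □p → p.

Yes — defined by □p → p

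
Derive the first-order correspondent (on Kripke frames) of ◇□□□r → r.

∀x ∀y (xRy → ∃w (yR³w ∧ x = w))

This is a Sahlqvist (Geach-type) schema ◇^1□^3r → □^0◇^0r.
First-order correspondent: ∀x ∀y (xRy → ∃w (yR³w ∧ x = w)).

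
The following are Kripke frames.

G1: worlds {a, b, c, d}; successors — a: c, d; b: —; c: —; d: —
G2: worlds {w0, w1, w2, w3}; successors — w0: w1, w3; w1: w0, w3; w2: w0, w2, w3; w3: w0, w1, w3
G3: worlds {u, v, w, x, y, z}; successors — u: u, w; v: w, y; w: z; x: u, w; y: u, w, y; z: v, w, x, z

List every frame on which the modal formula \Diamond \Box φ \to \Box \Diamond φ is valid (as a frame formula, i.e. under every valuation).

Frame correspondent (Sahlqvist): \forall x \forall y \forall z (Rxy \wedge Rxz \to \exists w (Ryw \wedge Rzw)) — i.e. convergence.
G1: fails — Rac and Rac but c and c have no common successor.
G2: holds.
G3: fails — Ruw and Ruu but w and u have no common successor.

G2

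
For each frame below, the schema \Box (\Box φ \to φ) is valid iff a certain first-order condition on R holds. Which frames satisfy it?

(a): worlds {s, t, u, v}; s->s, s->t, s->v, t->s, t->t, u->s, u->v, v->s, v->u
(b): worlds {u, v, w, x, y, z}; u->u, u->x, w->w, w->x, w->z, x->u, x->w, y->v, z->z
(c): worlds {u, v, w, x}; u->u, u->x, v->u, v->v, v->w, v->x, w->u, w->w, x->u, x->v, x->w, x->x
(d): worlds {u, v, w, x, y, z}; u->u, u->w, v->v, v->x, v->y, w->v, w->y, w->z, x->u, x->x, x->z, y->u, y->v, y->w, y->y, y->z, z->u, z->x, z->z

(c)

This is the axiom for shift-reflexivity; its first-order frame correspondent is \forall x \forall y (Rxy \to Ryy).
(a): fails — Ruv but not Rvv.
(b): fails — Rwx but not Rxx.
(c): holds.
(d): fails — Ruw but not Rww.
Valid on: (c).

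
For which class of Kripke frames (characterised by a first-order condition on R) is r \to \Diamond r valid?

Replacing r by ¬r and contraposing gives the equivalent schema □r → r.
Suppose □r→r is valid. At any x set V(r)={w : Rxw}. Then □r holds at x, so r holds at x, i.e. Rxx.

reflexivity: \forall x Rxx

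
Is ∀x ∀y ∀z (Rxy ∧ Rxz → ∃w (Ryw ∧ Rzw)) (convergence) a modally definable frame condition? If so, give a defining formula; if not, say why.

The condition is convergence. A defining modal formula is ◇□r → □◇r.
Suppose ◇□r→□◇r is valid. Take Rxy, Rxz and set V(r)={w : Ryw}. Then □r at y so ◇□r at x, so □◇r at x, so ◇r at z, giving w with Rzw and Ryw.

Yes, by ◇□r → □◇r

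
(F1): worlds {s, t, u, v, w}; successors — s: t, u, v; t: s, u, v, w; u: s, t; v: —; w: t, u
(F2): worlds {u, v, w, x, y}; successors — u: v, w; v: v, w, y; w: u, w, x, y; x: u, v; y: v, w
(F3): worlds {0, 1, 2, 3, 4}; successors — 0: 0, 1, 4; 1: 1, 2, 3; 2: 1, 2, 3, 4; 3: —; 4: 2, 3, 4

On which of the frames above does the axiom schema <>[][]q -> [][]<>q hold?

(F2)

Frame correspondent (Sahlqvist): forall x forall y forall z ((xRy & x R^2 z) -> exists w (y R^2 w & zRw)) — i.e. a generalized confluence (Geach) condition.
(F1): fails — sRt, sR²v but no w* with tR²w* and vRw*.
(F2): condition met.
(F3): fails — 0R0, 0R²3 but no w with 0R²w and 3Rw.
Valid on: (F2).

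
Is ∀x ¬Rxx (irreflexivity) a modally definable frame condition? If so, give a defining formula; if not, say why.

If a class were modally definable it would be closed under surjective bounded morphisms (Goldblatt–Thomason).
The 5-cycle (worlds 0,1,2,3,4 with 0→1→2→3→4→0) is irreflexive, and the map sending every world to a single reflexive point • is a surjective bounded morphism (forth: every edge maps to (•,•); back: every world has a successor). So any modal formula valid on the 5-cycle is also valid on the reflexive point, which is not irreflexive.
So the class is not modally definable.

Not modally definable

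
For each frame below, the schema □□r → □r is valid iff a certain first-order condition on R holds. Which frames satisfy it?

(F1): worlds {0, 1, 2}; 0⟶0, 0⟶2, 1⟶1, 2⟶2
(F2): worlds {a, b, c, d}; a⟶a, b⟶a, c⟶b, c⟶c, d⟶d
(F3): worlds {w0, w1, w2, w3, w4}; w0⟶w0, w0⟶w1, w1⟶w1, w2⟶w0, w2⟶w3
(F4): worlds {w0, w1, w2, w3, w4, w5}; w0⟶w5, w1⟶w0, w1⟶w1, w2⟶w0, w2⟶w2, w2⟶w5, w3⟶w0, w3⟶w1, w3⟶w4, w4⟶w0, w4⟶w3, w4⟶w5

This is the axiom for density; its first-order frame correspondent is ∀x ∀y (Rxy → ∃z (Rxz ∧ Rzy)).
(F1): holds.
(F2): holds.
(F3): fails — Rw2w3 but no z with Rw2z and Rzw3.
(F4): fails — Rw0w5 but no z with Rw0z and Rzw5.

(F1), (F2)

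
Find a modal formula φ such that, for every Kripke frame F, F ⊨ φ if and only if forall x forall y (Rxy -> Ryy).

A defining formula is □(□p → p) (the T□ axiom).
Suppose □(□p→p) is valid. Take Rxy and set V(p)={w : Ryw}. Then at y, □p holds; since □(□p→p) at x, □p→p at y, so p at y, i.e. Ryy.

□(□p → p)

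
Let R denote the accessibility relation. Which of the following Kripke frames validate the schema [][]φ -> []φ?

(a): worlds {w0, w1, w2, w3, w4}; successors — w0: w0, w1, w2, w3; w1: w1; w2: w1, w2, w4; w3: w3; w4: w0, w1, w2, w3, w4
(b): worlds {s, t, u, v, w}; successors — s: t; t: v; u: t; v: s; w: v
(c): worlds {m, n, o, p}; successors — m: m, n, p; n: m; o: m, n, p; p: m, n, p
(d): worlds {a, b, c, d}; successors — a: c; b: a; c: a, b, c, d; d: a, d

Frame correspondent (Sahlqvist): forall x forall y (Rxy -> exists z (Rxz & Rzy)) — i.e. density.
(a): holds.
(b): fails — Rtv but no z with Rtz and Rzv.
(c): holds.
(d): fails — Rba but no z with Rbz and Rza.

(a), (c)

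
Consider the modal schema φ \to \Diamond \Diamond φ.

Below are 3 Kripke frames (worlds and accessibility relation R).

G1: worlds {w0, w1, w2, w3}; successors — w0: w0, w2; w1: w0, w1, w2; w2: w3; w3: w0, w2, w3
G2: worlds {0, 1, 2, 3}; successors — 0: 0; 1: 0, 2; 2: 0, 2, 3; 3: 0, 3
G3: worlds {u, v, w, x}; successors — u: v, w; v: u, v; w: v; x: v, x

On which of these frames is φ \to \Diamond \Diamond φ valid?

The schema corresponds to a generalized confluence (Geach) condition: \forall x \exists w (x = w \wedge x R^2 w).
G1: condition met.
G2: fails — at 1 but no w with 1=w and 1R²w.
G3: fails — at w but no t with w=t and wR²t.

G1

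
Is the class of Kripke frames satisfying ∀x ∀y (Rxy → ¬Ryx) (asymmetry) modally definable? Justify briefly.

Not definable by any modal formula

Any modally definable frame class is closed under surjective bounded morphisms.
The 4-cycle (worlds w0,w1,w2,w3 with w0→w1→w2→w3→w0) is asymmetric. Mapping every world to a single reflexive point • is a surjective bounded morphism, and the reflexive point is not asymmetric (R•• but asymmetry requires ¬R••).
So the class is not modally definable.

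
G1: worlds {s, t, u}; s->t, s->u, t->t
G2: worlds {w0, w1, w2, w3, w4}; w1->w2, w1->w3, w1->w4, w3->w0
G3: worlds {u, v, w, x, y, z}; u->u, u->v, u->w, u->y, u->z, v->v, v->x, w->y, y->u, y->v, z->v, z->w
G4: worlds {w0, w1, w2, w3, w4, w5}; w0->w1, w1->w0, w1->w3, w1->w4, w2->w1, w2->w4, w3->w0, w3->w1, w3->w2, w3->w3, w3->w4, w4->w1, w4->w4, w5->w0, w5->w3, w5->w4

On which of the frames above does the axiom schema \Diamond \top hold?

This is the axiom for seriality; its first-order frame correspondent is \forall x \exists y Rxy.
G1: fails — world u has no successor.
G2: fails — world w0 has no successor.
G3: fails — world x has no successor.
G4: satisfies the condition.
Valid on: G4.

G4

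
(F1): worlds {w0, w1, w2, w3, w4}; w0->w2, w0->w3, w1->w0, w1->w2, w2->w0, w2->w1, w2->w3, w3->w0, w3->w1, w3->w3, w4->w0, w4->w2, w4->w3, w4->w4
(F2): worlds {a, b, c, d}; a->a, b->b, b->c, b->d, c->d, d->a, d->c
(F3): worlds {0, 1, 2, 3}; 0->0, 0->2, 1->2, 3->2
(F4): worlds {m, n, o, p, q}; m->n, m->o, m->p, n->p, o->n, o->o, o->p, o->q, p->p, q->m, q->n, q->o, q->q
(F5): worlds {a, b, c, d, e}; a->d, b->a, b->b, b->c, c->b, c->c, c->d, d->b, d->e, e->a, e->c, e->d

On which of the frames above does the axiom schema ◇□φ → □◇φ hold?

(F1)

The schema corresponds to convergence: ∀x ∀y ∀z (Rxy ∧ Rxz → ∃w (Ryw ∧ Rzw)).
(F1): ✓.
(F2): fails — Rbc and Rbd but c and d have no common successor.
(F3): fails — R00 and R02 but 0 and 2 have no common successor.
(F4): fails — Ron and Roq but n and q have no common successor.
(F5): fails — Rbb and Rba but b and a have no common successor.
Valid on: (F1).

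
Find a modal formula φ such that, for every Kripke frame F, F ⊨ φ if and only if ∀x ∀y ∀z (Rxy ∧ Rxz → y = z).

The condition is partial functionality. The CD schema ◇ψ → □ψ defines it.
Suppose ◇ψ→□ψ is valid. Take Rxy, Rxz and set V(ψ)={y}. Then ◇ψ at x, so □ψ at x, so ψ at z, i.e. z=y.

◇ψ → □ψ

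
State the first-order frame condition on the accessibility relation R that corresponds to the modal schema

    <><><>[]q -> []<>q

This is a Sahlqvist (Geach-type) schema ◇^3□^1q → □^1◇^1q.
First-order correspondent: forall x forall y forall z ((x R^3 y & xRz) -> exists w (yRw & zRw)).

forall x forall y forall z ((x R^3 y & xRz) -> exists w (yRw & zRw))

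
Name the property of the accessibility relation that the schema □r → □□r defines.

transitivity

Suppose □r→□□r is valid. Take Rxy, Ryz and set V(r)={w : Rxw}. Then □r at x, so □□r at x, so □r at y, so r at z, i.e. Rxz.
Conversely, any frame satisfying ∀x ∀y ∀z (Rxy ∧ Ryz → Rxz) validates the schema.
So the correspondent is transitivity.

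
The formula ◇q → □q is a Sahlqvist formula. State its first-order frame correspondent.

partial functionality

Suppose ◇q→□q is valid. Take Rxy, Rxz and set V(q)={y}. Then ◇q at x, so □q at x, so q at z, i.e. z=y.
Conversely, any frame satisfying ∀x ∀y ∀z (Rxy ∧ Rxz → y = z) validates the schema.
Frame condition: ∀x ∀y ∀z (Rxy ∧ Rxz → y = z).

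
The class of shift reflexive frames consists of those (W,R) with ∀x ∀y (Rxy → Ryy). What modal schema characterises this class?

□(□r → r)

A defining formula is □(□r → r) (the T□ axiom).
Suppose □(□r→r) is valid. Take Rxy and set V(r)={w : Ryw}. Then at y, □r holds; since □(□r→r) at x, □r→r at y, so r at y, i.e. Ryy.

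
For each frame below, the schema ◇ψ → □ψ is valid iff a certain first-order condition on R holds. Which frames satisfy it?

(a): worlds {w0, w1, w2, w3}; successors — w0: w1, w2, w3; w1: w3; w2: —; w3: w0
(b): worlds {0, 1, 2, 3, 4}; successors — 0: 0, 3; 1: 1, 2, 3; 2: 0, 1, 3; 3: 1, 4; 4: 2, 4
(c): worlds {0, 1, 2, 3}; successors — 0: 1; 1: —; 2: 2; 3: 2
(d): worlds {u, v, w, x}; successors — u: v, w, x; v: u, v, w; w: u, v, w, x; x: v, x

(c)

This is the axiom for partial functionality; its first-order frame correspondent is ∀x ∀y ∀z (Rxy ∧ Rxz → y = z).
(a): fails — w0 sees both w1 and w2.
(b): fails — 0 sees both 0 and 3.
(c): holds.
(d): fails — u sees both v and w.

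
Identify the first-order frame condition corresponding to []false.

This is the Ver axiom.
Its frame correspondent is emptiness of R — forall x forall y ~Rxy.

emptiness of R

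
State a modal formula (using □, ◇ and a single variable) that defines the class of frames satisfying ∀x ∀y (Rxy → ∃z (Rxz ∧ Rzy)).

A defining formula is □□r → □r (the C4 axiom).
Suppose □□r→□r is valid. Take Rxy and set V(r)={w : xR²w}. Then □□r at x, so □r at x, so r at y, i.e. ∃z(Rxz∧Rzy).

□□r → □r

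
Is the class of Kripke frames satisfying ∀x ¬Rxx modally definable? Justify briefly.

Any modally definable frame class is closed under surjective bounded morphisms.
The 5-cycle (worlds 0,1,2,3,4 with 0→1→2→3→4→0) is irreflexive, and the map sending every world to a single reflexive point • is a surjective bounded morphism (forth: every edge maps to (•,•); back: every world has a successor). So any modal formula valid on the 5-cycle is also valid on the reflexive point, which is not irreflexive.
So the class is not modally definable.

Not definable by any modal formula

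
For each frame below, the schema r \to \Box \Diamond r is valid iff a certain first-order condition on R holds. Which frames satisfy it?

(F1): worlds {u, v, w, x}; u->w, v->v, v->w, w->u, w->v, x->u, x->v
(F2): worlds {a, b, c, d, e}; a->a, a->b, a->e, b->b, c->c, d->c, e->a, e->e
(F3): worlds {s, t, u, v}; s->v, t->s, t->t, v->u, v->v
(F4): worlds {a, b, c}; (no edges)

This is the axiom for symmetry; its first-order frame correspondent is \forall x \forall y (Rxy \to Ryx).
(F1): fails — Rxu but not Rux.
(F2): fails — Rdc but not Rcd.
(F3): fails — Rvu but not Ruv.
(F4): condition met.
Valid on: (F4).

(F4)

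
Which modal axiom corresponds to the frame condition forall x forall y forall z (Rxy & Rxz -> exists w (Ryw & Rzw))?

◇□ψ → □◇ψ

This is convergence; the standard corresponding axiom is .2: ◇□ψ → □◇ψ.
Suppose ◇□ψ→□◇ψ is valid. Take Rxy, Rxz and set V(ψ)={w : Ryw}. Then □ψ at y so ◇□ψ at x, so □◇ψ at x, so ◇ψ at z, giving w with Rzw and Ryw.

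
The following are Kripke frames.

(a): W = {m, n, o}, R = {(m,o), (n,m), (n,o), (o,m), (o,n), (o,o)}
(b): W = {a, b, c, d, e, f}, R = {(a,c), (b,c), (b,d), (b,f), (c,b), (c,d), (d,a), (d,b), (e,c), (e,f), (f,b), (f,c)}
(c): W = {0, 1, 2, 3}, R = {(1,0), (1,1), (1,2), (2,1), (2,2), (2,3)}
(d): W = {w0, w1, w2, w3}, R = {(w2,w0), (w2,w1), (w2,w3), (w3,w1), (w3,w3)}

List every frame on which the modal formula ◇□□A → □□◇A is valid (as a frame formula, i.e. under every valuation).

Frame correspondent (Sahlqvist): ∀x ∀y ∀z ((xRy ∧ xR²z) → ∃w (yR²w ∧ zRw)) — i.e. a generalized confluence (Geach) condition.
(a): holds.
(b): fails — bRd, bR²d but no w with dR²w and dRw.
(c): fails — 1R0, 1R²0 but no w with 0R²w and 0Rw.
(d): fails — w2Rw0, w2R²w1 but no w with w0R²w and w1Rw.
Valid on: (a).

(a)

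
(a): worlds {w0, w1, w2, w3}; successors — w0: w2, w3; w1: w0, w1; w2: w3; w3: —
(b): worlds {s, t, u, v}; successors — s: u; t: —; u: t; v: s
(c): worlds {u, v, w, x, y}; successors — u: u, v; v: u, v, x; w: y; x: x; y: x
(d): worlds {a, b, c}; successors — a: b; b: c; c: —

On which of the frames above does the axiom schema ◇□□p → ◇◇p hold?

Frame correspondent (Sahlqvist): ∀x ∀y (xRy → ∃w (yR²w ∧ xR²w)) — i.e. a generalized confluence (Geach) condition.
(a): fails — w0Rw2 but no w with w2R²w and w0R²w.
(b): fails — sRu but no w with uR²w and sR²w.
(c): ✓.
(d): fails — aRb but no w with bR²w and aR²w.
Valid on: (c).

(c)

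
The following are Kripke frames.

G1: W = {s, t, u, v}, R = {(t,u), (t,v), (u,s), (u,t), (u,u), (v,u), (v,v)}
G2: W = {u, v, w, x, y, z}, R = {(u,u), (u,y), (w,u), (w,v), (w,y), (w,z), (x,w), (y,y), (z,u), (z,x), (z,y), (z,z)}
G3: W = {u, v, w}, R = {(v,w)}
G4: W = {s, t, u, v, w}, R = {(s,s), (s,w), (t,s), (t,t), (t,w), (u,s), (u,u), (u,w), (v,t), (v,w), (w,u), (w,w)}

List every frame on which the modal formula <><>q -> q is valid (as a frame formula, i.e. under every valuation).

The schema corresponds to a generalized confluence (Geach) condition: forall x forall y (x R^2 y -> exists w (y = w & x = w)).
G1: fails — tR²s but s ≠ t.
G2: fails — uR²y but y ≠ u.
G3: condition met.
G4: fails — sR²u but u ≠ s.
Valid on: G3.

G3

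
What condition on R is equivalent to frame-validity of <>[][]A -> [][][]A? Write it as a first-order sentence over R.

This is a Sahlqvist (Geach-type) schema ◇^1□^2A → □^3◇^0A.
First-order correspondent: forall x forall y forall z ((xRy & x R^3 z) -> exists w (y R^2 w & z = w)).

forall x forall y forall z ((xRy & x R^3 z) -> exists w (y R^2 w & z = w))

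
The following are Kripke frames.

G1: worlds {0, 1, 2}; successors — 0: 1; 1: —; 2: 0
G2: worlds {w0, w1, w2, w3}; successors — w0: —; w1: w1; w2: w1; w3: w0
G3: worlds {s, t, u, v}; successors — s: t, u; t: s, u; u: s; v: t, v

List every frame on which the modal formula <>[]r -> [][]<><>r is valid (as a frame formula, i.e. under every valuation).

G2

The schema corresponds to a generalized confluence (Geach) condition: forall x forall y forall z ((xRy & x R^2 z) -> exists w (yRw & z R^2 w)).
G1: fails — 2R0, 2R²1 but no w with 0Rw and 1R²w.
G2: condition met.
G3: fails — sRu, sR²u but no w with uRw and uR²w.
Valid on: G2.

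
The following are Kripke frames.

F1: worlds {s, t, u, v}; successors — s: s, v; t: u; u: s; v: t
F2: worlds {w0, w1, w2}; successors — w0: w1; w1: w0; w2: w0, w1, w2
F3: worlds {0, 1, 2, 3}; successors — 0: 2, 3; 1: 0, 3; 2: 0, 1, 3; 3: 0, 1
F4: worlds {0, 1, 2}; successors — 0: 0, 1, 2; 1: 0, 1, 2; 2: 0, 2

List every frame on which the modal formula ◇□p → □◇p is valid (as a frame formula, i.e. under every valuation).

This is the axiom for convergence; its first-order frame correspondent is ∀x ∀y ∀z (Rxy ∧ Rxz → ∃w (Ryw ∧ Rzw)).
F1: fails — Rsv and Rss but v and s have no common successor.
F2: fails — Rw2w1 and Rw2w0 but w1 and w0 have no common successor.
F3: fails — R10 and R13 but 0 and 3 have no common successor.
F4: satisfies the condition.
Valid on: F4.

F4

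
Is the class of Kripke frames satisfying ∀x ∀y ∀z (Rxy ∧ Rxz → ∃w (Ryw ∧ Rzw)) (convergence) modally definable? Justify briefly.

The condition is convergence. A defining modal formula is ◇□q → □◇q.
Suppose ◇□q→□◇q is valid. Take Rxy, Rxz and set V(q)={w : Ryw}. Then □q at y so ◇□q at x, so □◇q at x, so ◇q at z, giving w with Rzw and Ryw.

Yes — defined by ◇□q → □◇q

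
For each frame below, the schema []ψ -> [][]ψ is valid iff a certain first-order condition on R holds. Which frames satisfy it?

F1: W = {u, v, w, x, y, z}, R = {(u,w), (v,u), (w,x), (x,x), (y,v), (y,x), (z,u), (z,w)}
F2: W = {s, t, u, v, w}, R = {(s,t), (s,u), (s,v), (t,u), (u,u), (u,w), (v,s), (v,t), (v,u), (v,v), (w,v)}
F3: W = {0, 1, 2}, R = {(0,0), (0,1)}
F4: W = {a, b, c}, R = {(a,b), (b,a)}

The schema corresponds to transitivity: forall x forall y forall z (Rxy & Ryz -> Rxz).
F1: fails — Ruw and Rwx but not Rux.
F2: fails — Ruw and Rwv but not Ruv.
F3: ✓.
F4: fails — Rab and Rba but not Raa.

F3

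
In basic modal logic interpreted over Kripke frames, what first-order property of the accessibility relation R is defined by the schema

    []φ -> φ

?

reflexivity

Suppose □φ→φ is valid. At any x set V(φ)={w : Rxw}. Then □φ holds at x, so φ holds at x, i.e. Rxx.
The converse is a direct semantic check.
So the correspondent is reflexivity.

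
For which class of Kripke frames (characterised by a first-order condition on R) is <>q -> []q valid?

This is the CD axiom.
It corresponds to partial functionality: forall x forall y forall z (Rxy & Rxz -> y = z).

Partial functionality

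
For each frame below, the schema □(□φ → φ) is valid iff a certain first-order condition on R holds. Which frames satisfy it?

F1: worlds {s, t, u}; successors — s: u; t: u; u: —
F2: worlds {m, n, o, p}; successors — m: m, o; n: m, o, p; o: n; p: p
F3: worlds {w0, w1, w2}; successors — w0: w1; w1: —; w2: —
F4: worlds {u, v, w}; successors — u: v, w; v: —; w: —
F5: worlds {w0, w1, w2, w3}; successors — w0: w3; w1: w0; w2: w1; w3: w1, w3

none

The schema corresponds to shift-reflexivity: ∀x ∀y (Rxy → Ryy).
F1: fails — Rsu but not Ruu.
F2: fails — Ron but not Rnn.
F3: fails — Rw0w1 but not Rw1w1.
F4: fails — Ruv but not Rvv.
F5: fails — Rw1w0 but not Rw0w0.
Valid on no frame.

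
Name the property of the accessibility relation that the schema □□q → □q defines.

density: ∀x ∀y (Rxy → ∃z (Rxz ∧ Rzy))

Suppose □□q→□q is valid. Take Rxy and set V(q)={w : xR²w}. Then □□q at x, so □q at x, so q at y, i.e. ∃z(Rxz∧Rzy).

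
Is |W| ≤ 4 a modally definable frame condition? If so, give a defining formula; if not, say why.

Any modally definable frame class is closed under disjoint unions.
Any modal formula valid on each of 5 disjoint one-world frames is valid on their disjoint union (validity is preserved under disjoint unions). Each one-world frame has |W|=1≤4, but the union has |W|=5.
Hence having at most 4 worlds is not modally definable.

Not definable by any modal formula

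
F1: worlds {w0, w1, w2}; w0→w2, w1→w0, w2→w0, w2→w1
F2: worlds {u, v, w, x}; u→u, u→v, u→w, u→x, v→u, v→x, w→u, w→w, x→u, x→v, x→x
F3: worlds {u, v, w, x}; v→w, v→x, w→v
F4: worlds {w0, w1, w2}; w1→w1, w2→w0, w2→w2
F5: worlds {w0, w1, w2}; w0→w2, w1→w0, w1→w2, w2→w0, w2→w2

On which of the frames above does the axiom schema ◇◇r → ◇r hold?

The schema corresponds to transitivity: ∀x ∀y ∀z (Rxy ∧ Ryz → Rxz).
F1: fails — Rw0w2 and Rw2w0 but not Rw0w0.
F2: fails — Rwu and Ruv but not Rwv.
F3: fails — Rwv and Rvx but not Rwx.
F4: satisfies the condition.
F5: fails — Rw0w2 and Rw2w0 but not Rw0w0.

F4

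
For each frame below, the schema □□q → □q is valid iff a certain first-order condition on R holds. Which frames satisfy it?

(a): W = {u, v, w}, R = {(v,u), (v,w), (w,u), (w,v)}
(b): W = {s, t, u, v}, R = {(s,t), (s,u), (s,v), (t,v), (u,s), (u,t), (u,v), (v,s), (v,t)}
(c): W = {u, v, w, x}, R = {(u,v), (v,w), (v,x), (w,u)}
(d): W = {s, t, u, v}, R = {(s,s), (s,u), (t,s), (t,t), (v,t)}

The schema corresponds to density: ∀x ∀y (Rxy → ∃z (Rxz ∧ Rzy)).
(a): fails — Rwv but no z with Rwz and Rzv.
(b): fails — Rtv but no z with Rtz and Rzv.
(c): fails — Ruv but no z with Ruz and Rzv.
(d): satisfies the condition.
Valid on: (d).

(d)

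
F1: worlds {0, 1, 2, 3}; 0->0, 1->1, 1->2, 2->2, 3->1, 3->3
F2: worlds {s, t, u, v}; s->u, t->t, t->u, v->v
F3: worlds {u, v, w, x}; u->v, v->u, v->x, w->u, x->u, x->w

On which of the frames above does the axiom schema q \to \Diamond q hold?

F1

This is the axiom for reflexivity; its first-order frame correspondent is \forall x Rxx.
F1: condition met.
F2: fails — world s does not see itself.
F3: fails — world u does not see itself.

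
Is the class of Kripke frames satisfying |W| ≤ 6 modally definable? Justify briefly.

No — not modally definable

If a class were modally definable it would be closed under disjoint unions (Goldblatt–Thomason).
Any modal formula valid on each of 7 disjoint one-world frames is valid on their disjoint union (validity is preserved under disjoint unions). Each one-world frame has |W|=1≤6, but the union has |W|=7.
Hence having at most 6 worlds is not modally definable.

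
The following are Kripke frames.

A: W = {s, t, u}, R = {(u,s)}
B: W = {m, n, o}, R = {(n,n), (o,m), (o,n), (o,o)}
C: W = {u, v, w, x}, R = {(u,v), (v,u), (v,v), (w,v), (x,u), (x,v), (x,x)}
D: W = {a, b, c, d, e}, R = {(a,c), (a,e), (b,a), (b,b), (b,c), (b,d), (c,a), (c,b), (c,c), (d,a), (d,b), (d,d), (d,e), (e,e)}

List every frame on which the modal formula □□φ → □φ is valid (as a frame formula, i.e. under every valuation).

B, C, D

This is the axiom for density; its first-order frame correspondent is ∀x ∀y (Rxy → ∃z (Rxz ∧ Rzy)).
A: fails — Rus but no z with Ruz and Rzs.
B: holds.
C: holds.
D: holds.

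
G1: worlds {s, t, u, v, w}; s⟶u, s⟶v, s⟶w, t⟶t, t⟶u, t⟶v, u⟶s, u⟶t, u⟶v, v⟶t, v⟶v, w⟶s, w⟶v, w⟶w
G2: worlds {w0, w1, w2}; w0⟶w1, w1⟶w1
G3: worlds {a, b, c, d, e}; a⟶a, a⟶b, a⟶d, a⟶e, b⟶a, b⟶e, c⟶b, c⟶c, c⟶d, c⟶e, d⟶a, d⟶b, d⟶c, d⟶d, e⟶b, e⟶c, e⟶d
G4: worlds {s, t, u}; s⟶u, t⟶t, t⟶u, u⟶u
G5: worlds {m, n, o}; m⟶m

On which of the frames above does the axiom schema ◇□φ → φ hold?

G5

Frame correspondent (Sahlqvist): ∀x ∀y (Rxy → Ryx) — i.e. symmetry.
G1: fails — Ruv but not Rvu.
G2: fails — Rw0w1 but not Rw1w0.
G3: fails — Rae but not Rea.
G4: fails — Rsu but not Rus.
G5: holds.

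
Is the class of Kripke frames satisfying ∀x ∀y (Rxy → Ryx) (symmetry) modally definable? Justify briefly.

Yes, by q → □◇q

Yes: it is symmetry, defined by the B schema q → □◇q.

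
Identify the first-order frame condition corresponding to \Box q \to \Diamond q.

Suppose □q→◇q is valid. At any x set V(q)=W. Then □q at x, so ◇q at x, so x has a successor.
Conversely, on a frame with seriality the schema holds at every world under every valuation.
So the correspondent is seriality.

seriality: \forall x \exists y Rxy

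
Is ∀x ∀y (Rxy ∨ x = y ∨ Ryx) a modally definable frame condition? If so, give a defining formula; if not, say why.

No — not modally definable

Modal frame validity is preserved under disjoint unions.
Take 2 disjoint single-world reflexive frames: each is trivially connected, but their disjoint union has 2 worlds with no edge between distinct components, so it is not connected.
Hence connectedness of R is not modally definable.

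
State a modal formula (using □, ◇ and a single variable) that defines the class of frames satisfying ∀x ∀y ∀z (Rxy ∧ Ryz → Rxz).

This is transitivity; the standard corresponding axiom is 4: □r → □□r.
Suppose □r→□□r is valid. Take Rxy, Ryz and set V(r)={w : Rxw}. Then □r at x, so □□r at x, so □r at y, so r at z, i.e. Rxz.

□r → □□r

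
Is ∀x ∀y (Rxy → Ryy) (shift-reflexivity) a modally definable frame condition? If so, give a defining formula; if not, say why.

Yes — defined by □(□p → p)

This is a Sahlqvist condition; the T□ axiom □(□p → p) defines it.
Suppose □(□p→p) is valid. Take Rxy and set V(p)={w : Ryw}. Then at y, □p holds; since □(□p→p) at x, □p→p at y, so p at y, i.e. Ryy.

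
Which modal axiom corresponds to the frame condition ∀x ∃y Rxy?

□p → ◇p

A defining formula is □p → ◇p (the D axiom).
Suppose □p→◇p is valid. At any x set V(p)=W. Then □p at x, so ◇p at x, so x has a successor.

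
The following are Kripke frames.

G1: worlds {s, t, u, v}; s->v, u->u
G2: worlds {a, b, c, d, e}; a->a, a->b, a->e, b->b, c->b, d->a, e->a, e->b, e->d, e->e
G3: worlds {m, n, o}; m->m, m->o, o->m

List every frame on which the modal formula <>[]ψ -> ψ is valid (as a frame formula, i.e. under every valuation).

G3

The schema corresponds to symmetry: forall x forall y (Rxy -> Ryx).
G1: fails — Rsv but not Rvs.
G2: fails — Reb but not Rbe.
G3: ✓.
Valid on: G3.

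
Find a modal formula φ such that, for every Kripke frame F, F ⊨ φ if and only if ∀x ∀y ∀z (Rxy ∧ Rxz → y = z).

◇s → □s

A defining formula is ◇s → □s (the CD axiom).
Suppose ◇s→□s is valid. Take Rxy, Rxz and set V(s)={y}. Then ◇s at x, so □s at x, so s at z, i.e. z=y.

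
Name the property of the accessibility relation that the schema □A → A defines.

Reflexivity

Suppose □A→A is valid. At any x set V(A)={w : Rxw}. Then □A holds at x, so A holds at x, i.e. Rxx.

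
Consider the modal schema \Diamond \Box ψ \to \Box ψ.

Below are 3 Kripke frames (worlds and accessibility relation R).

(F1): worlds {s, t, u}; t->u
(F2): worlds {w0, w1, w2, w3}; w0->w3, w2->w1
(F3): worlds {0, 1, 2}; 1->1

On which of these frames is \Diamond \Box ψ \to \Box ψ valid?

Frame correspondent (Sahlqvist): \forall x \forall y \forall z (Rxy \wedge Rxz \to Ryz) — i.e. the Euclidean property.
(F1): fails — Rtu and Rtu but not Ruu.
(F2): fails — Rw0w3 and Rw0w3 but not Rw3w3.
(F3): holds.
Valid on: (F3).

(F3)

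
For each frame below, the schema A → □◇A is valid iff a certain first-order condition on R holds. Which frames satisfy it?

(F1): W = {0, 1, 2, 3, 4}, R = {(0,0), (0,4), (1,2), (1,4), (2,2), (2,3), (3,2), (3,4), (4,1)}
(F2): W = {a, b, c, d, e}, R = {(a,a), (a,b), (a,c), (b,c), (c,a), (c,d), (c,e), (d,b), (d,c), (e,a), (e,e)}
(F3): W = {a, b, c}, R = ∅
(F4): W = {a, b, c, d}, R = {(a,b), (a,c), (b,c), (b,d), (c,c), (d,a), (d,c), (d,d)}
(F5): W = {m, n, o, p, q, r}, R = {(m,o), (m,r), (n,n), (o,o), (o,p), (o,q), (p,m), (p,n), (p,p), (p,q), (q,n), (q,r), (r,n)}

Frame correspondent (Sahlqvist): ∀x ∀y (Rxy → Ryx) — i.e. symmetry.
(F1): fails — R34 but not R43.
(F2): fails — Rbc but not Rcb.
(F3): ✓.
(F4): fails — Rbc but not Rcb.
(F5): fails — Rop but not Rpo.

(F3)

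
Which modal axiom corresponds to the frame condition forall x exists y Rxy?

□ψ → ◇ψ

This is seriality; the standard corresponding axiom is D: □ψ → ◇ψ.
Suppose □ψ→◇ψ is valid. At any x set V(ψ)=W. Then □ψ at x, so ◇ψ at x, so x has a successor.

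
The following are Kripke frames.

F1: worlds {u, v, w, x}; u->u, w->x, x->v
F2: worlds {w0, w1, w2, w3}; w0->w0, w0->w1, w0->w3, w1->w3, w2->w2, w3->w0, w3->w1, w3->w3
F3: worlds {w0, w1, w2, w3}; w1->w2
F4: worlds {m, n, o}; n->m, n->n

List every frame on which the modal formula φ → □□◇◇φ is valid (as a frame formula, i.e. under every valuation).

F2, F3

The schema corresponds to a generalized confluence (Geach) condition: ∀x ∀z (xR²z → ∃w (x = w ∧ zR²w)).
F1: fails — wR²v but no t with w=t and vR²t.
F2: satisfies the condition.
F3: satisfies the condition.
F4: fails — nR²m but no w with n=w and mR²w.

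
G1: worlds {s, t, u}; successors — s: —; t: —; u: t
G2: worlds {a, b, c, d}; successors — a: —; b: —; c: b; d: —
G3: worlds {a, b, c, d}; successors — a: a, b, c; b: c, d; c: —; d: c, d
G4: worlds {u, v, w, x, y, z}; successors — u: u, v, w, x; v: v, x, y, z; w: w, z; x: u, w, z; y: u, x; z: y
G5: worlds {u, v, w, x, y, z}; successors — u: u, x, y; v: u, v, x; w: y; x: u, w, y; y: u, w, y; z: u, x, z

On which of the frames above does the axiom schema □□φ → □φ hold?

G3, G5

The schema corresponds to density: ∀x ∀y (Rxy → ∃z (Rxz ∧ Rzy)).
G1: fails — Rut but no z with Ruz and Rzt.
G2: fails — Rcb but no z with Rcz and Rzb.
G3: holds.
G4: fails — Rzy but no t with Rzt and Rty.
G5: holds.
Valid on: G3, G5.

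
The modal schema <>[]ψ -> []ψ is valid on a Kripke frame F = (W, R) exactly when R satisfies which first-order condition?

Equivalently (dual form): ◇ψ → □◇ψ.
Suppose ◇ψ→□◇ψ is valid. Take Rxy, Rxz and set V(ψ)={y}. Then ◇ψ at x, so □◇ψ at x, so ◇ψ at z, so some w with Rzw has ψ; w=y, i.e. Rzy. By symmetry of the argument, Ryz.

The Euclidean property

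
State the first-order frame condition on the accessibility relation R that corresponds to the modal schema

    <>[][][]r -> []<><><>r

forall x forall y forall z ((xRy & xRz) -> exists w (y R^3 w & z R^3 w))

This is a Sahlqvist (Geach-type) schema ◇^1□^3r → □^1◇^3r.
First-order correspondent: forall x forall y forall z ((xRy & xRz) -> exists w (y R^3 w & z R^3 w)).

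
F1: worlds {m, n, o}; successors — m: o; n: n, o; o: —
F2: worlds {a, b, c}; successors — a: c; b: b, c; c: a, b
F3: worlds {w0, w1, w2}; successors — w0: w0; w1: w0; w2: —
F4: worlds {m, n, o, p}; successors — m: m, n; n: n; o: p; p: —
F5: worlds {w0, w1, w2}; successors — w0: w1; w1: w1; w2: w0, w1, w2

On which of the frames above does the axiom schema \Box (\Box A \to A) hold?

F3

Frame correspondent (Sahlqvist): \forall x \forall y (Rxy \to Ryy) — i.e. shift-reflexivity.
F1: fails — Rno but not Roo.
F2: fails — Rbc but not Rcc.
F3: condition met.
F4: fails — Rop but not Rpp.
F5: fails — Rw2w0 but not Rw0w0.
Valid on: F3.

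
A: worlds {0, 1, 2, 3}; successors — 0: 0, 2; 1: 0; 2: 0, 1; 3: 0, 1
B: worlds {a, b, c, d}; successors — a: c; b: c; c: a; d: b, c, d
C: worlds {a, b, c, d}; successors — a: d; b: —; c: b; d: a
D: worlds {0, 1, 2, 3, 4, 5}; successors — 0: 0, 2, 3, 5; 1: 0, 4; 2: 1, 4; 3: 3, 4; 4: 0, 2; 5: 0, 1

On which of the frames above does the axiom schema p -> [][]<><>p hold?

Frame correspondent (Sahlqvist): forall x forall z (x R^2 z -> exists w (x = w & z R^2 w)) — i.e. a generalized confluence (Geach) condition.
A: fails — 1R²2 but no w with 1=w and 2R²w.
B: fails — bR²a but no w with b=w and aR²w.
C: ✓.
D: fails — 1R²2 but no w with 1=w and 2R²w.

C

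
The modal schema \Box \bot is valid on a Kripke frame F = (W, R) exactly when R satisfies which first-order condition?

Emptiness of R

□⊥ is valid iff no world has any successor (otherwise □⊥ fails at any world with one).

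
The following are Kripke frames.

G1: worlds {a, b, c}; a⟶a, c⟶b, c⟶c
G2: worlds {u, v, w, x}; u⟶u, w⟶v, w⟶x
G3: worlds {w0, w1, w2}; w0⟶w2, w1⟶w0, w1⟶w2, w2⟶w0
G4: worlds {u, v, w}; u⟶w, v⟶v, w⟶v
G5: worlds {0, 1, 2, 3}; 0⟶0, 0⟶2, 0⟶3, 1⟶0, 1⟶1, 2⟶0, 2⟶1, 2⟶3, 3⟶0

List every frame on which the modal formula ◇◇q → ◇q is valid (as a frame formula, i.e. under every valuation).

The schema corresponds to transitivity: ∀x ∀y ∀z (Rxy ∧ Ryz → Rxz).
G1: satisfies the condition.
G2: satisfies the condition.
G3: fails — Rw0w2 and Rw2w0 but not Rw0w0.
G4: fails — Ruw and Rwv but not Ruv.
G5: fails — R10 and R02 but not R12.
Valid on: G1, G2.

G1, G2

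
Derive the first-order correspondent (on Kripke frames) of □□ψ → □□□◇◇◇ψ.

This is a Sahlqvist (Geach-type) schema ◇^0□^2ψ → □^3◇^3ψ.
First-order correspondent: ∀x ∀z (xR³z → ∃w (xR²w ∧ zR³w)).

∀x ∀z (xR³z → ∃w (xR²w ∧ zR³w))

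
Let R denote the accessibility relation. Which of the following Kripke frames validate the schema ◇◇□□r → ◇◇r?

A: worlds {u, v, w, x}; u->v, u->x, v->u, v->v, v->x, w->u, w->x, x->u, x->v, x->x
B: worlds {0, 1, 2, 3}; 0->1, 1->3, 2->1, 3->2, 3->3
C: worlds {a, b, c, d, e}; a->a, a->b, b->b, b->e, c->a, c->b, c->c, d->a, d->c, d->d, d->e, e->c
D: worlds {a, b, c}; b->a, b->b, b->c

A, B, C

The schema corresponds to a generalized confluence (Geach) condition: ∀x ∀y (xR²y → ∃w (yR²w ∧ xR²w)).
A: condition met.
B: condition met.
C: condition met.
D: fails — bR²a but no w with aR²w and bR²w.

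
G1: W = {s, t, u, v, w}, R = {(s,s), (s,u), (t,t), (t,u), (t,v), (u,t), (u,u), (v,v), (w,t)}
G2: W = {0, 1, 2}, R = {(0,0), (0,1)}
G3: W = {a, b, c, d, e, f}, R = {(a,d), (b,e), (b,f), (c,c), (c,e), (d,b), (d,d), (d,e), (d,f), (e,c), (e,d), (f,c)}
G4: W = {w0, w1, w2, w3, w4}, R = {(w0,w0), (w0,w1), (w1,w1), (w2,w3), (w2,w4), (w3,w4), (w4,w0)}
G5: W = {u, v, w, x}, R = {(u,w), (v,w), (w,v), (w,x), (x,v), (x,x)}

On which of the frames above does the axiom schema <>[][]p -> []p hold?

G5

Frame correspondent (Sahlqvist): forall x forall y forall z ((xRy & xRz) -> exists w (y R^2 w & z = w)) — i.e. a generalized confluence (Geach) condition.
G1: fails — sRu, sRs but no w* with uR²w* and s=w*.
G2: fails — 0R1, 0R0 but no w with 1R²w and 0=w.
G3: fails — bRf, bRf but no w with fR²w and f=w.
G4: fails — w0Rw1, w0Rw0 but no w with w1R²w and w0=w.
G5: holds.
Valid on: G5.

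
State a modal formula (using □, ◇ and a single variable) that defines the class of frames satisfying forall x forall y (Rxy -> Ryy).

□(□q → q)

A defining formula is □(□q → q) (the T□ axiom).
Suppose □(□q→q) is valid. Take Rxy and set V(q)={w : Ryw}. Then at y, □q holds; since □(□q→q) at x, □q→q at y, so q at y, i.e. Ryy.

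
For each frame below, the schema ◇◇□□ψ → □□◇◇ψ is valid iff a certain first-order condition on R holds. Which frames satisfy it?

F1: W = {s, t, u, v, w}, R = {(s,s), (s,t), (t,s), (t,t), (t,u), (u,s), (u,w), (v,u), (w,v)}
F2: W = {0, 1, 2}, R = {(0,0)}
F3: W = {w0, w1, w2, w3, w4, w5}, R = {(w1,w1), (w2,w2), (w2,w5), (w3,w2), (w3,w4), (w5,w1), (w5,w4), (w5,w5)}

F2

This is the axiom for a generalized confluence (Geach) condition; its first-order frame correspondent is ∀x ∀y ∀z ((xR²y ∧ xR²z) → ∃w (yR²w ∧ zR²w)).
F1: fails — tR²u, tR²w but no w* with uR²w* and wR²w*.
F2: satisfies the condition.
F3: fails — w2R²w1, w2R²w4 but no w with w1R²w and w4R²w.
Valid on: F2.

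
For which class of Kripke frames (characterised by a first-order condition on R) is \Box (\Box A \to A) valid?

Suppose □(□A→A) is valid. Take Rxy and set V(A)={w : Ryw}. Then at y, □A holds; since □(□A→A) at x, □A→A at y, so A at y, i.e. Ryy.

Shift-reflexivity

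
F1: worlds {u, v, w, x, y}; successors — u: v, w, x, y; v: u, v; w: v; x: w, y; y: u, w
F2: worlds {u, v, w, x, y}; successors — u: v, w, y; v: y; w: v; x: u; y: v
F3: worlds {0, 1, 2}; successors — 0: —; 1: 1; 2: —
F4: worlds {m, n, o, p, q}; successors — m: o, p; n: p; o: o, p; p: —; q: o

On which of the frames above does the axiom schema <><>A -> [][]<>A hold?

F3

The schema corresponds to a generalized confluence (Geach) condition: forall x forall y forall z ((x R^2 y & x R^2 z) -> exists w (y = w & zRw)).
F1: fails — uR²u, uR²u but no t with u=t and uRt.
F2: fails — uR²v, uR²v but no t with v=t and vRt.
F3: ✓.
F4: fails — mR²o, mR²p but no w with o=w and pRw.
Valid on: F3.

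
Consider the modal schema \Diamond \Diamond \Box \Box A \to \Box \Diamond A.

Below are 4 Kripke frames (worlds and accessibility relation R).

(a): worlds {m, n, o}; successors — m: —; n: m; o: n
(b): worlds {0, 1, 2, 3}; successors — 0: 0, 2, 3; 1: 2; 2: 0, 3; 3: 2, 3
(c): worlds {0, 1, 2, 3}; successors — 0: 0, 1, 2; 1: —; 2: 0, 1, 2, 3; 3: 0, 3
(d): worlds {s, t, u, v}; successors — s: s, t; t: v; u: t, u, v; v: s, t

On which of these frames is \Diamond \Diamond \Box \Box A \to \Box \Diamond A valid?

This is the axiom for a generalized confluence (Geach) condition; its first-order frame correspondent is \forall x \forall y \forall z ((x R^2 y \wedge xRz) \to \exists w (y R^2 w \wedge zRw)).
(a): fails — oR²m, oRn but no w with mR²w and nRw.
(b): holds.
(c): fails — 0R²0, 0R1 but no w with 0R²w and 1Rw.
(d): fails — sR²t, sRt but no w with tR²w and tRw.
Valid on: (b).

(b)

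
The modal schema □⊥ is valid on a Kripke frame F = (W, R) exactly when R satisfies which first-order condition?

Emptiness of R

This is the Ver axiom.
It corresponds to emptiness of R: ∀x ∀y ¬Rxy.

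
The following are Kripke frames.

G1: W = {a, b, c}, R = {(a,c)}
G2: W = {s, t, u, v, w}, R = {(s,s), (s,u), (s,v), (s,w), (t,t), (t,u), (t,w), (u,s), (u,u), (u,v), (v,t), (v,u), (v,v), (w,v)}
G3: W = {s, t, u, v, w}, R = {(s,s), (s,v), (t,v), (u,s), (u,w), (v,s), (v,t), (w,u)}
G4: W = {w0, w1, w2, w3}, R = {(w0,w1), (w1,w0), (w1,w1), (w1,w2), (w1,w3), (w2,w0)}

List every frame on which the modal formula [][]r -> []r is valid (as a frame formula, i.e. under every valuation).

G2

The schema corresponds to density: forall x forall y (Rxy -> exists z (Rxz & Rzy)).
G1: fails — Rac but no z with Raz and Rzc.
G2: satisfies the condition.
G3: fails — Rtv but no z with Rtz and Rzv.
G4: fails — Rw2w0 but no z with Rw2z and Rzw0.
Valid on: G2.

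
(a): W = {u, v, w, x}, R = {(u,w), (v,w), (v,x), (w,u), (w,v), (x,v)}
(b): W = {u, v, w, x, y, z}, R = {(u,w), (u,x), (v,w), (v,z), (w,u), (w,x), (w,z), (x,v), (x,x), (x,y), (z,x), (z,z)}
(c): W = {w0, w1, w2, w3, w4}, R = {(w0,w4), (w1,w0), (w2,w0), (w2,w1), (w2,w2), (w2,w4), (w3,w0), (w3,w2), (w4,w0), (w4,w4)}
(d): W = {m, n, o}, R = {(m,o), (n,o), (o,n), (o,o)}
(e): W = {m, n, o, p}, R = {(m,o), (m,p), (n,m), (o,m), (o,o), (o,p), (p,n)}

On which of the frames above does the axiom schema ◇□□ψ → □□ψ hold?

(d)

This is the axiom for a generalized confluence (Geach) condition; its first-order frame correspondent is ∀x ∀y ∀z ((xRy ∧ xR²z) → ∃w (yR²w ∧ z = w)).
(a): fails — uRw, uR²u but no t with wR²t and u=t.
(b): fails — uRw, uR²u but no t with wR²t and u=t.
(c): fails — w2Rw0, w2R²w1 but no w with w0R²w and w1=w.
(d): condition met.
(e): fails — mRp, mR²n but no w with pR²w and n=w.
Valid on: (d).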